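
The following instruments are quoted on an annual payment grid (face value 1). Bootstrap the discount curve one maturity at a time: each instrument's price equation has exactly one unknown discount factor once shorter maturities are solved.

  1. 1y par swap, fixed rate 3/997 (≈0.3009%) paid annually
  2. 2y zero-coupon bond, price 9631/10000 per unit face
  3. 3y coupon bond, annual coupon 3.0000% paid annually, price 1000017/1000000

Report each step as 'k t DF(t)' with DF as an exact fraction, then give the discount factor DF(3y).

1 1 997/1000
2 2 9631/10000
3 3 4569/5000
DF(3y) = 4569/5000 ≈ 0.913800

step 1 [1y] swap r/1=3/997: DF=(1 − 3/997·(0))/(1+3/997) = 997/1000 ≈ 0.997000
step 2 [2y] zero: DF = P = 9631/10000 ≈ 0.963100
step 3 [3y] bond c/1=3/100: DF=(1000017/1000000 − 3/100·(0.997000+0.963100))/(1+3/100) = 4569/5000 ≈ 0.913800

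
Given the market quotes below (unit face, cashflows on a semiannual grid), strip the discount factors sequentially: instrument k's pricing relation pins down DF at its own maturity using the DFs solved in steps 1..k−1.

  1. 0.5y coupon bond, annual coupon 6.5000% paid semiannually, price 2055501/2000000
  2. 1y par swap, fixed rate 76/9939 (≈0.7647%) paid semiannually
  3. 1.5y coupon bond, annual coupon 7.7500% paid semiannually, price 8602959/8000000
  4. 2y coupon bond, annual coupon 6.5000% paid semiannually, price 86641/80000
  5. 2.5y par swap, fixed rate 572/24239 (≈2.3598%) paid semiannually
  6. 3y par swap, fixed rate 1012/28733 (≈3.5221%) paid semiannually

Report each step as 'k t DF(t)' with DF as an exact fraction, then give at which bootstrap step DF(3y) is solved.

step 1 [0.5y] bond c/2=13/400: DF=(2055501/2000000 − 13/400·(0))/(1+13/400) = 4977/5000 ≈ 0.995400
step 2 [1y] swap r/2=38/9939: DF=(1 − 38/9939·(0.995400))/(1+38/9939) = 2481/2500 ≈ 0.992400
step 3 [1.5y] bond c/2=31/800: DF=(8602959/8000000 − 31/800·(0.995400+0.992400))/(1+31/800) = 9611/10000 ≈ 0.961100
step 4 [2y] bond c/2=13/400: DF=(86641/80000 − 13/400·(0.995400+0.992400+0.961100))/(1+13/400) = 9561/10000 ≈ 0.956100
step 5 [2.5y] swap r/2=286/24239: DF=(1 − 286/24239·(0.995400+0.992400+0.961100+0.956100))/(1+286/24239) = 2357/2500 ≈ 0.942800
step 6 [3y] swap r/2=506/28733: DF=(1 − 506/28733·(0.995400+0.992400+0.961100+0.956100+0.942800))/(1+506/28733) = 2247/2500 ≈ 0.898800

1 1/2 4977/5000
2 1 2481/2500
3 3/2 9611/10000
4 2 9561/10000
5 5/2 2357/2500
6 3 2247/2500
DF(3y) is solved at step 6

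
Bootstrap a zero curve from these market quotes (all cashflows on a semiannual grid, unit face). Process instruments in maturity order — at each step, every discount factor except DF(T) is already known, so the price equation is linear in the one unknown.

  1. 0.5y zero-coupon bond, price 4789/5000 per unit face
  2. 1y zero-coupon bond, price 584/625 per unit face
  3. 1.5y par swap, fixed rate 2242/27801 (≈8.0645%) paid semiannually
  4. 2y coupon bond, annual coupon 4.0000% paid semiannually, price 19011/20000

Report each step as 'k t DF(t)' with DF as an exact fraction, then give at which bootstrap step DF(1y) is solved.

step 1 [0.5y] zero: DF = P = 4789/5000 ≈ 0.957800
step 2 [1y] zero: DF = P = 584/625 ≈ 0.934400
step 3 [1.5y] swap r/2=1121/27801: DF=(1 − 1121/27801·(0.957800+0.934400))/(1+1121/27801) = 8879/10000 ≈ 0.887900
step 4 [2y] bond c/2=1/50: DF=(19011/20000 − 1/50·(0.957800+0.934400+0.887900))/(1+1/50) = 4387/5000 ≈ 0.877400

1 1/2 4789/5000
2 1 584/625
3 3/2 8879/10000
4 2 4387/5000
DF(1y) is solved at step 2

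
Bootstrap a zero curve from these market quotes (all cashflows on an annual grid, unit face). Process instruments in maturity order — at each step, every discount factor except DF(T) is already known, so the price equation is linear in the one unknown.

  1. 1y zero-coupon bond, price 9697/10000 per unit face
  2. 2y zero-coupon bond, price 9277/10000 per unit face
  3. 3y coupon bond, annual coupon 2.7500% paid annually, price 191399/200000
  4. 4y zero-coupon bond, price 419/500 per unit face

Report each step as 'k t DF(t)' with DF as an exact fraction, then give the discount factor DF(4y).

step 1 [1y] zero: DF = P = 9697/10000 ≈ 0.969700
step 2 [2y] zero: DF = P = 9277/10000 ≈ 0.927700
step 3 [3y] bond c/1=11/400: DF=(191399/200000 − 11/400·(0.969700+0.927700))/(1+11/400) = 4403/5000 ≈ 0.880600
step 4 [4y] zero: DF = P = 419/500 ≈ 0.838000

1 1 9697/10000
2 2 9277/10000
3 3 4403/5000
4 4 419/500
DF(4y) = 419/500 ≈ 0.838000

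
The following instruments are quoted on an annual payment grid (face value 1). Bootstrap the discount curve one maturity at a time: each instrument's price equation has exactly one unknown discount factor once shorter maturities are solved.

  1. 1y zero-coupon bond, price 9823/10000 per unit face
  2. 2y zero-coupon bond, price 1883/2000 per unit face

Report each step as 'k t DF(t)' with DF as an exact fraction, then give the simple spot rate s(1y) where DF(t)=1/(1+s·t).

1 1 9823/10000
2 2 1883/2000
s(1y) = (1/(9823/10000) − 1)/(1) = 177/9823 ≈ 1.8019%

step 1 [1y] zero: DF = P = 9823/10000 ≈ 0.982300
step 2 [2y] zero: DF = P = 1883/2000 ≈ 0.941500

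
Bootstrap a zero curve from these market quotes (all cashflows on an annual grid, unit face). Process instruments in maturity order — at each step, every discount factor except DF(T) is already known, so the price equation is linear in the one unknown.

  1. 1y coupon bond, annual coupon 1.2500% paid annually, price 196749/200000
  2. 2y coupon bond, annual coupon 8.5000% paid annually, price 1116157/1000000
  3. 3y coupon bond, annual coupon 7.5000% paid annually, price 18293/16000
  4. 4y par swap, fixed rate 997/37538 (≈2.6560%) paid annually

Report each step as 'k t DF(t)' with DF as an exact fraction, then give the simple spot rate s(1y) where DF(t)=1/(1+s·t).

step 1 [1y] bond c/1=1/80: DF=(196749/200000 − 1/80·(0))/(1+1/80) = 2429/2500 ≈ 0.971600
step 2 [2y] bond c/1=17/200: DF=(1116157/1000000 − 17/200·(0.971600))/(1+17/200) = 4763/5000 ≈ 0.952600
step 3 [3y] bond c/1=3/40: DF=(18293/16000 − 3/40·(0.971600+0.952600))/(1+3/40) = 9293/10000 ≈ 0.929300
step 4 [4y] swap r/1=997/37538: DF=(1 − 997/37538·(0.971600+0.952600+0.929300))/(1+997/37538) = 9003/10000 ≈ 0.900300

1 1 2429/2500
2 2 4763/5000
3 3 9293/10000
4 4 9003/10000
s(1y) = (1/(2429/2500) − 1)/(1) = 71/2429 ≈ 2.9230%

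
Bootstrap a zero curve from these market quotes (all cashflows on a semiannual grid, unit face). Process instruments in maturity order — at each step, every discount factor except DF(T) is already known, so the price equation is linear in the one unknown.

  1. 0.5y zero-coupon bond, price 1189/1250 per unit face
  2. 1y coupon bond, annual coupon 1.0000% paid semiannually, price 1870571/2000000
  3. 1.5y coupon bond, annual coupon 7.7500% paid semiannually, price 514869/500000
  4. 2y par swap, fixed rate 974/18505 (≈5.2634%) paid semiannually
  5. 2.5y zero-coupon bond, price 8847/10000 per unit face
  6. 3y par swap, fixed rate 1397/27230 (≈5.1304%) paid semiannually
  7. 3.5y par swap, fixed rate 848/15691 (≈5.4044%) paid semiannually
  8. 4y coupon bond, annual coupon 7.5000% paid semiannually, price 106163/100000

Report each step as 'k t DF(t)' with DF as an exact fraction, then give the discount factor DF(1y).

1 1/2 1189/1250
2 1 9259/10000
3 3/2 9213/10000
4 2 4513/5000
5 5/2 8847/10000
6 3 8603/10000
7 7/2 519/625
8 4 1991/2500
DF(1y) = 9259/10000 ≈ 0.925900

step 1 [0.5y] zero: DF = P = 1189/1250 ≈ 0.951200
step 2 [1y] bond c/2=1/200: DF=(1870571/2000000 − 1/200·(0.951200))/(1+1/200) = 9259/10000 ≈ 0.925900
step 3 [1.5y] bond c/2=31/800: DF=(514869/500000 − 31/800·(0.951200+0.925900))/(1+31/800) = 9213/10000 ≈ 0.921300
step 4 [2y] swap r/2=487/18505: DF=(1 − 487/18505·(0.951200+0.925900+0.921300))/(1+487/18505) = 4513/5000 ≈ 0.902600
step 5 [2.5y] zero: DF = P = 8847/10000 ≈ 0.884700
step 6 [3y] swap r/2=1397/54460: DF=(1 − 1397/54460·(0.951200+0.925900+0.921300+0.902600+0.884700))/(1+1397/54460) = 8603/10000 ≈ 0.860300
step 7 [3.5y] swap r/2=424/15691: DF=(1 − 424/15691·(0.951200+0.925900+0.921300+0.902600+0.884700+0.860300))/(1+424/15691) = 519/625 ≈ 0.830400
step 8 [4y] bond c/2=3/80: DF=(106163/100000 − 3/80·(0.951200+0.925900+0.921300+0.902600+0.884700+0.860300+0.830400))/(1+3/80) = 1991/2500 ≈ 0.796400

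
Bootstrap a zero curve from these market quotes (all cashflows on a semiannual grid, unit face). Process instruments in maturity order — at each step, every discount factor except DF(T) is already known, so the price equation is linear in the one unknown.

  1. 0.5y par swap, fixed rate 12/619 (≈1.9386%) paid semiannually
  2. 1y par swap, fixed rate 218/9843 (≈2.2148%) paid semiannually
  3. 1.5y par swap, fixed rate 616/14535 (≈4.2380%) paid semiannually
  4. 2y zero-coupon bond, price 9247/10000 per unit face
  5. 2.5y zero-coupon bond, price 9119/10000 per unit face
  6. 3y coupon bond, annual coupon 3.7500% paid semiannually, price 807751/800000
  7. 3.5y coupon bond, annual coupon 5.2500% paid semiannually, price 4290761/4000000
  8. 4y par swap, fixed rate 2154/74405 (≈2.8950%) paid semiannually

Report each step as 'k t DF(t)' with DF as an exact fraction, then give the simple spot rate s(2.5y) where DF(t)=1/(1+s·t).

1 1/2 619/625
2 1 4891/5000
3 3/2 1173/1250
4 2 9247/10000
5 5/2 9119/10000
6 3 4519/5000
7 7/2 563/625
8 4 8923/10000
s(2.5y) = (1/(9119/10000) − 1)/(5/2) = 1762/45595 ≈ 3.8645%

step 1 [0.5y] swap r/2=6/619: DF=(1 − 6/619·(0))/(1+6/619) = 619/625 ≈ 0.990400
step 2 [1y] swap r/2=109/9843: DF=(1 − 109/9843·(0.990400))/(1+109/9843) = 4891/5000 ≈ 0.978200
step 3 [1.5y] swap r/2=308/14535: DF=(1 − 308/14535·(0.990400+0.978200))/(1+308/14535) = 1173/1250 ≈ 0.938400
step 4 [2y] zero: DF = P = 9247/10000 ≈ 0.924700
step 5 [2.5y] zero: DF = P = 9119/10000 ≈ 0.911900
step 6 [3y] bond c/2=3/160: DF=(807751/800000 − 3/160·(0.990400+0.978200+0.938400+0.924700+0.911900))/(1+3/160) = 4519/5000 ≈ 0.903800
step 7 [3.5y] bond c/2=21/800: DF=(4290761/4000000 − 21/800·(0.990400+0.978200+0.938400+0.924700+0.911900+0.903800))/(1+21/800) = 563/625 ≈ 0.900800
step 8 [4y] swap r/2=1077/74405: DF=(1 − 1077/74405·(0.990400+0.978200+0.938400+0.924700+0.911900+0.903800+0.900800))/(1+1077/74405) = 8923/10000 ≈ 0.892300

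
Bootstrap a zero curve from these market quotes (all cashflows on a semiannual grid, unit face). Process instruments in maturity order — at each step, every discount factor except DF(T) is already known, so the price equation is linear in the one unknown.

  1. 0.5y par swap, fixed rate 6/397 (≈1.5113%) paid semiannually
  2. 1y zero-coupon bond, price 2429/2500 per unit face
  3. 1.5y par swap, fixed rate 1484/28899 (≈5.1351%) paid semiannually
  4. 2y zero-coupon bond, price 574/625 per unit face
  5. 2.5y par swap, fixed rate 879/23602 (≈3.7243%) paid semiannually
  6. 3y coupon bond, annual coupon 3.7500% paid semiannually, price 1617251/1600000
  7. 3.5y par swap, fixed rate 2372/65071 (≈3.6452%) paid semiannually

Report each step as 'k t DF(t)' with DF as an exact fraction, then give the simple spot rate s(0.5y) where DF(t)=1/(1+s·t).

1 1/2 397/400
2 1 2429/2500
3 3/2 4629/5000
4 2 574/625
5 5/2 9121/10000
6 3 9053/10000
7 7/2 4407/5000
s(0.5y) = (1/(397/400) − 1)/(1/2) = 6/397 ≈ 1.5113%

step 1 [0.5y] swap r/2=3/397: DF=(1 − 3/397·(0))/(1+3/397) = 397/400 ≈ 0.992500
step 2 [1y] zero: DF = P = 2429/2500 ≈ 0.971600
step 3 [1.5y] swap r/2=742/28899: DF=(1 − 742/28899·(0.992500+0.971600))/(1+742/28899) = 4629/5000 ≈ 0.925800
step 4 [2y] zero: DF = P = 574/625 ≈ 0.918400
step 5 [2.5y] swap r/2=879/47204: DF=(1 − 879/47204·(0.992500+0.971600+0.925800+0.918400))/(1+879/47204) = 9121/10000 ≈ 0.912100
step 6 [3y] bond c/2=3/160: DF=(1617251/1600000 − 3/160·(0.992500+0.971600+0.925800+0.918400+0.912100))/(1+3/160) = 9053/10000 ≈ 0.905300
step 7 [3.5y] swap r/2=1186/65071: DF=(1 − 1186/65071·(0.992500+0.971600+0.925800+0.918400+0.912100+0.905300))/(1+1186/65071) = 4407/5000 ≈ 0.881400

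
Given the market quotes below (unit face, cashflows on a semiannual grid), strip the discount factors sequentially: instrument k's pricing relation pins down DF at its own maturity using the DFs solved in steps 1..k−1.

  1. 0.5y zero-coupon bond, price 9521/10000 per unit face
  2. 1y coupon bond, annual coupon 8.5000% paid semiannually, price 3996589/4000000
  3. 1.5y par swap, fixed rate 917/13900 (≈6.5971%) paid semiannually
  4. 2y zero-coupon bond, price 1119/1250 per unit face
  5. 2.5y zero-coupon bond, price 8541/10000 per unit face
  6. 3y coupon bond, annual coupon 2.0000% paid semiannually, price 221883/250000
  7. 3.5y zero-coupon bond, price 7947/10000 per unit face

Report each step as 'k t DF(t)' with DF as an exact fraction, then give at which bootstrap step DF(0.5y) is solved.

step 1 [0.5y] zero: DF = P = 9521/10000 ≈ 0.952100
step 2 [1y] bond c/2=17/400: DF=(3996589/4000000 − 17/400·(0.952100))/(1+17/400) = 2299/2500 ≈ 0.919600
step 3 [1.5y] swap r/2=917/27800: DF=(1 − 917/27800·(0.952100+0.919600))/(1+917/27800) = 9083/10000 ≈ 0.908300
step 4 [2y] zero: DF = P = 1119/1250 ≈ 0.895200
step 5 [2.5y] zero: DF = P = 8541/10000 ≈ 0.854100
step 6 [3y] bond c/2=1/100: DF=(221883/250000 − 1/100·(0.952100+0.919600+0.908300+0.895200+0.854100))/(1+1/100) = 8339/10000 ≈ 0.833900
step 7 [3.5y] zero: DF = P = 7947/10000 ≈ 0.794700

1 1/2 9521/10000
2 1 2299/2500
3 3/2 9083/10000
4 2 1119/1250
5 5/2 8541/10000
6 3 8339/10000
7 7/2 7947/10000
DF(0.5y) is solved at step 1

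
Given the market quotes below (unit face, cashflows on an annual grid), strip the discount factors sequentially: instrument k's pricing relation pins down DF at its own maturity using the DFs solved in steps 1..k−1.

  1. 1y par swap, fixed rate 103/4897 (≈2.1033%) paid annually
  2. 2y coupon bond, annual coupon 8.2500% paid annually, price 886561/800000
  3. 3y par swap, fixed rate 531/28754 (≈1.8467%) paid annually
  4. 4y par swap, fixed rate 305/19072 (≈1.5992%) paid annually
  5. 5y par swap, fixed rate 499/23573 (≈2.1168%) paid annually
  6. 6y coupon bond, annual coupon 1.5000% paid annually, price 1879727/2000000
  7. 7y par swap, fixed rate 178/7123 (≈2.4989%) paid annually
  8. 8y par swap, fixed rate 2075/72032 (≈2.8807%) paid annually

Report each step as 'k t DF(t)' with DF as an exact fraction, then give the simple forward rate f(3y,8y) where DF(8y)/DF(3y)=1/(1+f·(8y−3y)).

step 1 [1y] swap r/1=103/4897: DF=(1 − 103/4897·(0))/(1+103/4897) = 4897/5000 ≈ 0.979400
step 2 [2y] bond c/1=33/400: DF=(886561/800000 − 33/400·(0.979400))/(1+33/400) = 9491/10000 ≈ 0.949100
step 3 [3y] swap r/1=531/28754: DF=(1 − 531/28754·(0.979400+0.949100))/(1+531/28754) = 9469/10000 ≈ 0.946900
step 4 [4y] swap r/1=305/19072: DF=(1 − 305/19072·(0.979400+0.949100+0.946900))/(1+305/19072) = 939/1000 ≈ 0.939000
step 5 [5y] swap r/1=499/23573: DF=(1 − 499/23573·(0.979400+0.949100+0.946900+0.939000))/(1+499/23573) = 4501/5000 ≈ 0.900200
step 6 [6y] bond c/1=3/200: DF=(1879727/2000000 − 3/200·(0.979400+0.949100+0.946900+0.939000+0.900200))/(1+3/200) = 8563/10000 ≈ 0.856300
step 7 [7y] swap r/1=178/7123: DF=(1 − 178/7123·(0.979400+0.949100+0.946900+0.939000+0.900200+0.856300))/(1+178/7123) = 4199/5000 ≈ 0.839800
step 8 [8y] swap r/1=2075/72032: DF=(1 − 2075/72032·(0.979400+0.949100+0.946900+0.939000+0.900200+0.856300+0.839800))/(1+2075/72032) = 317/400 ≈ 0.792500

1 1 4897/5000
2 2 9491/10000
3 3 9469/10000
4 4 939/1000
5 5 4501/5000
6 6 8563/10000
7 7 4199/5000
8 8 317/400
f(3y,8y) = ((9469/10000)/(317/400) − 1)/(5) = 1544/39625 ≈ 3.8965%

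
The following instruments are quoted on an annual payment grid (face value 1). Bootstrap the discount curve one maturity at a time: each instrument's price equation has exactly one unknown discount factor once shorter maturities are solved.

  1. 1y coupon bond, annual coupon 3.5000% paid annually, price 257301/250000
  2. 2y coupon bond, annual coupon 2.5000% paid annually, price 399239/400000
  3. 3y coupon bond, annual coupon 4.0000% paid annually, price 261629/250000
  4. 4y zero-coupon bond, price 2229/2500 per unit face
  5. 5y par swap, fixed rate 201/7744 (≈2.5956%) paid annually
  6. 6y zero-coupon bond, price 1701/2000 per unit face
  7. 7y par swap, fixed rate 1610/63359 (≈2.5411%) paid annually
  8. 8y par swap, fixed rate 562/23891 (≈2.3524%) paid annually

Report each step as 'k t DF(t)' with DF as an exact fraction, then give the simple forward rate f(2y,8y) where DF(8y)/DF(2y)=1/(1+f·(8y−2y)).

1 1 1243/1250
2 2 1899/2000
3 3 1863/2000
4 4 2229/2500
5 5 4397/5000
6 6 1701/2000
7 7 839/1000
8 8 4157/5000
f(2y,8y) = ((1899/2000)/(4157/5000) − 1)/(6) = 1181/49884 ≈ 2.3675%

step 1 [1y] bond c/1=7/200: DF=(257301/250000 − 7/200·(0))/(1+7/200) = 1243/1250 ≈ 0.994400
step 2 [2y] bond c/1=1/40: DF=(399239/400000 − 1/40·(0.994400))/(1+1/40) = 1899/2000 ≈ 0.949500
step 3 [3y] bond c/1=1/25: DF=(261629/250000 − 1/25·(0.994400+0.949500))/(1+1/25) = 1863/2000 ≈ 0.931500
step 4 [4y] zero: DF = P = 2229/2500 ≈ 0.891600
step 5 [5y] swap r/1=201/7744: DF=(1 − 201/7744·(0.994400+0.949500+0.931500+0.891600))/(1+201/7744) = 4397/5000 ≈ 0.879400
step 6 [6y] zero: DF = P = 1701/2000 ≈ 0.850500
step 7 [7y] swap r/1=1610/63359: DF=(1 − 1610/63359·(0.994400+0.949500+0.931500+0.891600+0.879400+0.850500))/(1+1610/63359) = 839/1000 ≈ 0.839000
step 8 [8y] swap r/1=562/23891: DF=(1 − 562/23891·(0.994400+0.949500+0.931500+0.891600+0.879400+0.850500+0.839000))/(1+562/23891) = 4157/5000 ≈ 0.831400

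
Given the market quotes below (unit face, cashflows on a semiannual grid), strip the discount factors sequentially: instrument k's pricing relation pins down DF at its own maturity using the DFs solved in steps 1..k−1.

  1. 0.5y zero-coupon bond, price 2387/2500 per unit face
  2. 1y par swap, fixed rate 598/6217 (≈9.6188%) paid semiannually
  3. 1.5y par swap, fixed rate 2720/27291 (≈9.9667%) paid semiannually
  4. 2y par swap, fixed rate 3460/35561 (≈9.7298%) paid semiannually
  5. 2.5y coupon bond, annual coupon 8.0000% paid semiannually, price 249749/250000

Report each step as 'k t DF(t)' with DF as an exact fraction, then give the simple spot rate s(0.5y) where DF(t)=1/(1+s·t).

1 1/2 2387/2500
2 1 9103/10000
3 3/2 108/125
4 2 827/1000
5 5/2 4119/5000
s(0.5y) = (1/(2387/2500) − 1)/(1/2) = 226/2387 ≈ 9.4680%

step 1 [0.5y] zero: DF = P = 2387/2500 ≈ 0.954800
step 2 [1y] swap r/2=299/6217: DF=(1 − 299/6217·(0.954800))/(1+299/6217) = 9103/10000 ≈ 0.910300
step 3 [1.5y] swap r/2=1360/27291: DF=(1 − 1360/27291·(0.954800+0.910300))/(1+1360/27291) = 108/125 ≈ 0.864000
step 4 [2y] swap r/2=1730/35561: DF=(1 − 1730/35561·(0.954800+0.910300+0.864000))/(1+1730/35561) = 827/1000 ≈ 0.827000
step 5 [2.5y] bond c/2=1/25: DF=(249749/250000 − 1/25·(0.954800+0.910300+0.864000+0.827000))/(1+1/25) = 4119/5000 ≈ 0.823800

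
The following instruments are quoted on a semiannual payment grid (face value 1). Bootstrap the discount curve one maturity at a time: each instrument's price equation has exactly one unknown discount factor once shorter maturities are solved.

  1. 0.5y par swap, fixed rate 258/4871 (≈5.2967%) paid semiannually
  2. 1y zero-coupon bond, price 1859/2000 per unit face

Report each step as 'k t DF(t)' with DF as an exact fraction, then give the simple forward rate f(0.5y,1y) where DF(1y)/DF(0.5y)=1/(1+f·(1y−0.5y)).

1 1/2 4871/5000
2 1 1859/2000
f(0.5y,1y) = ((4871/5000)/(1859/2000) − 1)/(1/2) = 894/9295 ≈ 9.6181%

step 1 [0.5y] swap r/2=129/4871: DF=(1 − 129/4871·(0))/(1+129/4871) = 4871/5000 ≈ 0.974200
step 2 [1y] zero: DF = P = 1859/2000 ≈ 0.929500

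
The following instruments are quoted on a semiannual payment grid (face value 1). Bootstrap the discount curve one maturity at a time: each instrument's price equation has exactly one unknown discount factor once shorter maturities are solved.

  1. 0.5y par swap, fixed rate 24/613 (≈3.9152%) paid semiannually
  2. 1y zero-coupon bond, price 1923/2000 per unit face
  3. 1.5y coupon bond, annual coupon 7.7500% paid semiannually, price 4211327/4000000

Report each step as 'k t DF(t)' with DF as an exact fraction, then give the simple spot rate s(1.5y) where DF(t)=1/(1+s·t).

1 1/2 613/625
2 1 1923/2000
3 3/2 9411/10000
s(1.5y) = (1/(9411/10000) − 1)/(3/2) = 1178/28233 ≈ 4.1724%

step 1 [0.5y] swap r/2=12/613: DF=(1 − 12/613·(0))/(1+12/613) = 613/625 ≈ 0.980800
step 2 [1y] zero: DF = P = 1923/2000 ≈ 0.961500
step 3 [1.5y] bond c/2=31/800: DF=(4211327/4000000 − 31/800·(0.980800+0.961500))/(1+31/800) = 9411/10000 ≈ 0.941100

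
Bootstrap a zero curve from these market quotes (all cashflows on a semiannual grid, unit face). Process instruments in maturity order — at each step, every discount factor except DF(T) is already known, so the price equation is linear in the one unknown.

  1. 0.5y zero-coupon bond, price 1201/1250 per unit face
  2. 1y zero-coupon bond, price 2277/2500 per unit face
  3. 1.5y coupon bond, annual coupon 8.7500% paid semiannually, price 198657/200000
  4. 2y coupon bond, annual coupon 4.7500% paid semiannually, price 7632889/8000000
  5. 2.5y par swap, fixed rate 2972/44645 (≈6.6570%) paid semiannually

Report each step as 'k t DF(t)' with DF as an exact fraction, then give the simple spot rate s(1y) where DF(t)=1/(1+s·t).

step 1 [0.5y] zero: DF = P = 1201/1250 ≈ 0.960800
step 2 [1y] zero: DF = P = 2277/2500 ≈ 0.910800
step 3 [1.5y] bond c/2=7/160: DF=(198657/200000 − 7/160·(0.960800+0.910800))/(1+7/160) = 2183/2500 ≈ 0.873200
step 4 [2y] bond c/2=19/800: DF=(7632889/8000000 − 19/800·(0.960800+0.910800+0.873200))/(1+19/800) = 8683/10000 ≈ 0.868300
step 5 [2.5y] swap r/2=1486/44645: DF=(1 − 1486/44645·(0.960800+0.910800+0.873200+0.868300))/(1+1486/44645) = 4257/5000 ≈ 0.851400

1 1/2 1201/1250
2 1 2277/2500
3 3/2 2183/2500
4 2 8683/10000
5 5/2 4257/5000
s(1y) = (1/(2277/2500) − 1)/(1) = 223/2277 ≈ 9.7936%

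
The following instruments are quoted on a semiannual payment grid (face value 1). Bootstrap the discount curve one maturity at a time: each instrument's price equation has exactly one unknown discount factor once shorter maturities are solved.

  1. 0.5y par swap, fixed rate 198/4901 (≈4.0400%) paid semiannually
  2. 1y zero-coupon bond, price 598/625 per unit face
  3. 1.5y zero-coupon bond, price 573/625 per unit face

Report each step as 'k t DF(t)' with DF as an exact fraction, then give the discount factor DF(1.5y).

step 1 [0.5y] swap r/2=99/4901: DF=(1 − 99/4901·(0))/(1+99/4901) = 4901/5000 ≈ 0.980200
step 2 [1y] zero: DF = P = 598/625 ≈ 0.956800
step 3 [1.5y] zero: DF = P = 573/625 ≈ 0.916800

1 1/2 4901/5000
2 1 598/625
3 3/2 573/625
DF(1.5y) = 573/625 ≈ 0.916800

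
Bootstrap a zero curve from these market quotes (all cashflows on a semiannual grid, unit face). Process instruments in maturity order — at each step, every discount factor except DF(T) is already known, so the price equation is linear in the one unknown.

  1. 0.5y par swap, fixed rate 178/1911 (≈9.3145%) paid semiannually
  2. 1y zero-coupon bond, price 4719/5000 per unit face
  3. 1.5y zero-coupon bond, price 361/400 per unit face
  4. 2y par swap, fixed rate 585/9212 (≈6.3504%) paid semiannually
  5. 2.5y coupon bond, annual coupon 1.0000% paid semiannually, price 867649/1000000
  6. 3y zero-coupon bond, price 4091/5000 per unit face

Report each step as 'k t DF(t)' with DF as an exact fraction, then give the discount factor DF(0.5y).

step 1 [0.5y] swap r/2=89/1911: DF=(1 − 89/1911·(0))/(1+89/1911) = 1911/2000 ≈ 0.955500
step 2 [1y] zero: DF = P = 4719/5000 ≈ 0.943800
step 3 [1.5y] zero: DF = P = 361/400 ≈ 0.902500
step 4 [2y] swap r/2=585/18424: DF=(1 − 585/18424·(0.955500+0.943800+0.902500))/(1+585/18424) = 883/1000 ≈ 0.883000
step 5 [2.5y] bond c/2=1/200: DF=(867649/1000000 − 1/200·(0.955500+0.943800+0.902500+0.883000))/(1+1/200) = 169/200 ≈ 0.845000
step 6 [3y] zero: DF = P = 4091/5000 ≈ 0.818200

1 1/2 1911/2000
2 1 4719/5000
3 3/2 361/400
4 2 883/1000
5 5/2 169/200
6 3 4091/5000
DF(0.5y) = 1911/2000 ≈ 0.955500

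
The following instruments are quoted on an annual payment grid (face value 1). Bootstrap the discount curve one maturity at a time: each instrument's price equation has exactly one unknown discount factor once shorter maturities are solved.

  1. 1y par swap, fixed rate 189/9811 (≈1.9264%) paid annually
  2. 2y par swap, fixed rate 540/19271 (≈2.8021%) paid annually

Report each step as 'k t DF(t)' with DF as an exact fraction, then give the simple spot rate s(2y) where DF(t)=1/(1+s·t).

1 1 9811/10000
2 2 473/500
s(2y) = (1/(473/500) − 1)/(2) = 27/946 ≈ 2.8541%

step 1 [1y] swap r/1=189/9811: DF=(1 − 189/9811·(0))/(1+189/9811) = 9811/10000 ≈ 0.981100
step 2 [2y] swap r/1=540/19271: DF=(1 − 540/19271·(0.981100))/(1+540/19271) = 473/500 ≈ 0.946000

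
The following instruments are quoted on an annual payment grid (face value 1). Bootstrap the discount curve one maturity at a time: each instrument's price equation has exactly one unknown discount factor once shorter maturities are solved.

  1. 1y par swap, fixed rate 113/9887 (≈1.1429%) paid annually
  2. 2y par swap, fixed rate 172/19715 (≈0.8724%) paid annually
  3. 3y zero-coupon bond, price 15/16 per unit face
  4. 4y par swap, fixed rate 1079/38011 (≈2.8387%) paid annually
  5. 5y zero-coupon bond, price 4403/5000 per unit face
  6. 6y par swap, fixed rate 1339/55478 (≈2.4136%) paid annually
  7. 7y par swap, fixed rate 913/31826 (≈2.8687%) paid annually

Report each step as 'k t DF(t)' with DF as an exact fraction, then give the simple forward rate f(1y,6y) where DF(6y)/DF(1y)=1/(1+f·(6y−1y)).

step 1 [1y] swap r/1=113/9887: DF=(1 − 113/9887·(0))/(1+113/9887) = 9887/10000 ≈ 0.988700
step 2 [2y] swap r/1=172/19715: DF=(1 − 172/19715·(0.988700))/(1+172/19715) = 2457/2500 ≈ 0.982800
step 3 [3y] zero: DF = P = 15/16 ≈ 0.937500
step 4 [4y] swap r/1=1079/38011: DF=(1 − 1079/38011·(0.988700+0.982800+0.937500))/(1+1079/38011) = 8921/10000 ≈ 0.892100
step 5 [5y] zero: DF = P = 4403/5000 ≈ 0.880600
step 6 [6y] swap r/1=1339/55478: DF=(1 − 1339/55478·(0.988700+0.982800+0.937500+0.892100+0.880600))/(1+1339/55478) = 8661/10000 ≈ 0.866100
step 7 [7y] swap r/1=913/31826: DF=(1 − 913/31826·(0.988700+0.982800+0.937500+0.892100+0.880600+0.866100))/(1+913/31826) = 4087/5000 ≈ 0.817400

1 1 9887/10000
2 2 2457/2500
3 3 15/16
4 4 8921/10000
5 5 4403/5000
6 6 8661/10000
7 7 4087/5000
f(1y,6y) = ((9887/10000)/(8661/10000) − 1)/(5) = 1226/43305 ≈ 2.8311%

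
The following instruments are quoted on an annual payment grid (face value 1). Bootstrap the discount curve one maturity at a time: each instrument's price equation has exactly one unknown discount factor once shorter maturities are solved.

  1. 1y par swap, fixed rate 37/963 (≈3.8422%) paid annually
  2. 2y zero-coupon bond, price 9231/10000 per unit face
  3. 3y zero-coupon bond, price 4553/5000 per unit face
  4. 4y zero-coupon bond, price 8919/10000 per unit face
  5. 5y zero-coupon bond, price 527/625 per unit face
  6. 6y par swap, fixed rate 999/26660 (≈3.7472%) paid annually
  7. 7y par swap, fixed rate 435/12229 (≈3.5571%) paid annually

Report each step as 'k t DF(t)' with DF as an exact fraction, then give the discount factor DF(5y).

step 1 [1y] swap r/1=37/963: DF=(1 − 37/963·(0))/(1+37/963) = 963/1000 ≈ 0.963000
step 2 [2y] zero: DF = P = 9231/10000 ≈ 0.923100
step 3 [3y] zero: DF = P = 4553/5000 ≈ 0.910600
step 4 [4y] zero: DF = P = 8919/10000 ≈ 0.891900
step 5 [5y] zero: DF = P = 527/625 ≈ 0.843200
step 6 [6y] swap r/1=999/26660: DF=(1 − 999/26660·(0.963000+0.923100+0.910600+0.891900+0.843200))/(1+999/26660) = 4001/5000 ≈ 0.800200
step 7 [7y] swap r/1=435/12229: DF=(1 − 435/12229·(0.963000+0.923100+0.910600+0.891900+0.843200+0.800200))/(1+435/12229) = 313/400 ≈ 0.782500

1 1 963/1000
2 2 9231/10000
3 3 4553/5000
4 4 8919/10000
5 5 527/625
6 6 4001/5000
7 7 313/400
DF(5y) = 527/625 ≈ 0.843200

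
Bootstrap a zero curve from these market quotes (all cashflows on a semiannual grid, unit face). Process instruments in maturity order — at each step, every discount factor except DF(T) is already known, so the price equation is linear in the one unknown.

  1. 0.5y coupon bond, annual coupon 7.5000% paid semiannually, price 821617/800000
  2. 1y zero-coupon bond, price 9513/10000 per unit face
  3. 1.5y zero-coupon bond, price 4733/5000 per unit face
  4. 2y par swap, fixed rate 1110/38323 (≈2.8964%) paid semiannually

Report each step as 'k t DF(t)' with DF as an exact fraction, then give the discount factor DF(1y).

step 1 [0.5y] bond c/2=3/80: DF=(821617/800000 − 3/80·(0))/(1+3/80) = 9899/10000 ≈ 0.989900
step 2 [1y] zero: DF = P = 9513/10000 ≈ 0.951300
step 3 [1.5y] zero: DF = P = 4733/5000 ≈ 0.946600
step 4 [2y] swap r/2=555/38323: DF=(1 − 555/38323·(0.989900+0.951300+0.946600))/(1+555/38323) = 1889/2000 ≈ 0.944500

1 1/2 9899/10000
2 1 9513/10000
3 3/2 4733/5000
4 2 1889/2000
DF(1y) = 9513/10000 ≈ 0.951300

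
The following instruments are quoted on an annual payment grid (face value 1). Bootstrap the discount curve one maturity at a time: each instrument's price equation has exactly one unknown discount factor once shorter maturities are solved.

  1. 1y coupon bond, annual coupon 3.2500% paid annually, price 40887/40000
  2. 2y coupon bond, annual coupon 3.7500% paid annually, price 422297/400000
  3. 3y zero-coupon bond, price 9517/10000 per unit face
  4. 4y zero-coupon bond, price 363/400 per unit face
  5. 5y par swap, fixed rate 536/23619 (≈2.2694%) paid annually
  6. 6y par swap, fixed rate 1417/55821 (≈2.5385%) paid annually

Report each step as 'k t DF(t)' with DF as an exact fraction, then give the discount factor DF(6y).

1 1 99/100
2 2 4909/5000
3 3 9517/10000
4 4 363/400
5 5 558/625
6 6 8583/10000
DF(6y) = 8583/10000 ≈ 0.858300

step 1 [1y] bond c/1=13/400: DF=(40887/40000 − 13/400·(0))/(1+13/400) = 99/100 ≈ 0.990000
step 2 [2y] bond c/1=3/80: DF=(422297/400000 − 3/80·(0.990000))/(1+3/80) = 4909/5000 ≈ 0.981800
step 3 [3y] zero: DF = P = 9517/10000 ≈ 0.951700
step 4 [4y] zero: DF = P = 363/400 ≈ 0.907500
step 5 [5y] swap r/1=536/23619: DF=(1 − 536/23619·(0.990000+0.981800+0.951700+0.907500))/(1+536/23619) = 558/625 ≈ 0.892800
step 6 [6y] swap r/1=1417/55821: DF=(1 − 1417/55821·(0.990000+0.981800+0.951700+0.907500+0.892800))/(1+1417/55821) = 8583/10000 ≈ 0.858300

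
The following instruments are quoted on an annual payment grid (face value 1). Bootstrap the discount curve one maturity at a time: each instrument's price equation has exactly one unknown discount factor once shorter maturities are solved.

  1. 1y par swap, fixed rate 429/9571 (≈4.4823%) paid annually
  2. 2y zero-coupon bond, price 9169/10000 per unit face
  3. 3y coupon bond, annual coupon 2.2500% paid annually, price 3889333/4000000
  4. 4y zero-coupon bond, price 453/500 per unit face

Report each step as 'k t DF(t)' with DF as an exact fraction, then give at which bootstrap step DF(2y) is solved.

1 1 9571/10000
2 2 9169/10000
3 3 9097/10000
4 4 453/500
DF(2y) is solved at step 2

step 1 [1y] swap r/1=429/9571: DF=(1 − 429/9571·(0))/(1+429/9571) = 9571/10000 ≈ 0.957100
step 2 [2y] zero: DF = P = 9169/10000 ≈ 0.916900
step 3 [3y] bond c/1=9/400: DF=(3889333/4000000 − 9/400·(0.957100+0.916900))/(1+9/400) = 9097/10000 ≈ 0.909700
step 4 [4y] zero: DF = P = 453/500 ≈ 0.906000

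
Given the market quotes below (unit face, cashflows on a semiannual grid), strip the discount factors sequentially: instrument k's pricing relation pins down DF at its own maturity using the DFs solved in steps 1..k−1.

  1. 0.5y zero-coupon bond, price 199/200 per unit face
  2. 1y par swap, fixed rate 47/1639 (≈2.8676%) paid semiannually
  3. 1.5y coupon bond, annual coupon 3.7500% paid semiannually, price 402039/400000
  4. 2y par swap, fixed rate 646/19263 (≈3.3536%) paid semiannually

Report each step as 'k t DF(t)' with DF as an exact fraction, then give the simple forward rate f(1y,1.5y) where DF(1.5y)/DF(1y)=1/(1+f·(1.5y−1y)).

step 1 [0.5y] zero: DF = P = 199/200 ≈ 0.995000
step 2 [1y] swap r/2=47/3278: DF=(1 − 47/3278·(0.995000))/(1+47/3278) = 4859/5000 ≈ 0.971800
step 3 [1.5y] bond c/2=3/160: DF=(402039/400000 − 3/160·(0.995000+0.971800))/(1+3/160) = 594/625 ≈ 0.950400
step 4 [2y] swap r/2=323/19263: DF=(1 − 323/19263·(0.995000+0.971800+0.950400))/(1+323/19263) = 4677/5000 ≈ 0.935400

1 1/2 199/200
2 1 4859/5000
3 3/2 594/625
4 2 4677/5000
f(1y,1.5y) = ((4859/5000)/(594/625) − 1)/(1/2) = 107/2376 ≈ 4.5034%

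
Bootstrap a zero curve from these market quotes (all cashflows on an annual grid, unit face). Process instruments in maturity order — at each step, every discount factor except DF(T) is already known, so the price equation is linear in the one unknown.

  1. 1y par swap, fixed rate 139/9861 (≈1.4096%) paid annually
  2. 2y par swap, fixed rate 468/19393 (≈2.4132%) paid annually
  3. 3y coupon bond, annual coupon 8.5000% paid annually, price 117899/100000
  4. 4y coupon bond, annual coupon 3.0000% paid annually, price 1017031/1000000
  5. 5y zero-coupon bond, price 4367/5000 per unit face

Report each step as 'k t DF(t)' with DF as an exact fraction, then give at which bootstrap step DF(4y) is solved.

step 1 [1y] swap r/1=139/9861: DF=(1 − 139/9861·(0))/(1+139/9861) = 9861/10000 ≈ 0.986100
step 2 [2y] swap r/1=468/19393: DF=(1 − 468/19393·(0.986100))/(1+468/19393) = 2383/2500 ≈ 0.953200
step 3 [3y] bond c/1=17/200: DF=(117899/100000 − 17/200·(0.986100+0.953200))/(1+17/200) = 9347/10000 ≈ 0.934700
step 4 [4y] bond c/1=3/100: DF=(1017031/1000000 − 3/100·(0.986100+0.953200+0.934700))/(1+3/100) = 9037/10000 ≈ 0.903700
step 5 [5y] zero: DF = P = 4367/5000 ≈ 0.873400

1 1 9861/10000
2 2 2383/2500
3 3 9347/10000
4 4 9037/10000
5 5 4367/5000
DF(4y) is solved at step 4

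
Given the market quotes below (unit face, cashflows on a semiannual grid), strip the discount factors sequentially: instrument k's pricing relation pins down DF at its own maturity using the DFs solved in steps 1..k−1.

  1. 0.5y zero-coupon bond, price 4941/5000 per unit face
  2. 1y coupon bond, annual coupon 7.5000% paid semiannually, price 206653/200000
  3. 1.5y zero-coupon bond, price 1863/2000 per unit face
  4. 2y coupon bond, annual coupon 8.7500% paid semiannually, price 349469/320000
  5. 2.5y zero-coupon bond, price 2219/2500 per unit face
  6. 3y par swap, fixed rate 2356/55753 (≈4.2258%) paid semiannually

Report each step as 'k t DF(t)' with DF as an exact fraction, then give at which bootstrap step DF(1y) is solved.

step 1 [0.5y] zero: DF = P = 4941/5000 ≈ 0.988200
step 2 [1y] bond c/2=3/80: DF=(206653/200000 − 3/80·(0.988200))/(1+3/80) = 4801/5000 ≈ 0.960200
step 3 [1.5y] zero: DF = P = 1863/2000 ≈ 0.931500
step 4 [2y] bond c/2=7/160: DF=(349469/320000 − 7/160·(0.988200+0.960200+0.931500))/(1+7/160) = 1157/1250 ≈ 0.925600
step 5 [2.5y] zero: DF = P = 2219/2500 ≈ 0.887600
step 6 [3y] swap r/2=1178/55753: DF=(1 − 1178/55753·(0.988200+0.960200+0.931500+0.925600+0.887600))/(1+1178/55753) = 4411/5000 ≈ 0.882200

1 1/2 4941/5000
2 1 4801/5000
3 3/2 1863/2000
4 2 1157/1250
5 5/2 2219/2500
6 3 4411/5000
DF(1y) is solved at step 2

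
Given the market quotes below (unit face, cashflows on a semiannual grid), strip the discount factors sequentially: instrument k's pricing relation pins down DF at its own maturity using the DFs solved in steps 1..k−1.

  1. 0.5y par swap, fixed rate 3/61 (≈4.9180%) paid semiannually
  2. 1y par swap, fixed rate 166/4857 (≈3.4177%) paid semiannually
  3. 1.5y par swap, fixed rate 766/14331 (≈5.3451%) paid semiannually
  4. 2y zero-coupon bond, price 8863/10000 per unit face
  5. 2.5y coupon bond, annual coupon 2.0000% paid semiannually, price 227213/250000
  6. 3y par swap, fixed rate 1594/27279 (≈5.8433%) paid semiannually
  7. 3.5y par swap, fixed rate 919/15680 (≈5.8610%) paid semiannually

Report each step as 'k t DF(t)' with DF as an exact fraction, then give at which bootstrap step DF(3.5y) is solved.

step 1 [0.5y] swap r/2=3/122: DF=(1 − 3/122·(0))/(1+3/122) = 122/125 ≈ 0.976000
step 2 [1y] swap r/2=83/4857: DF=(1 − 83/4857·(0.976000))/(1+83/4857) = 2417/2500 ≈ 0.966800
step 3 [1.5y] swap r/2=383/14331: DF=(1 − 383/14331·(0.976000+0.966800))/(1+383/14331) = 4617/5000 ≈ 0.923400
step 4 [2y] zero: DF = P = 8863/10000 ≈ 0.886300
step 5 [2.5y] bond c/2=1/100: DF=(227213/250000 − 1/100·(0.976000+0.966800+0.923400+0.886300))/(1+1/100) = 8627/10000 ≈ 0.862700
step 6 [3y] swap r/2=797/27279: DF=(1 − 797/27279·(0.976000+0.966800+0.923400+0.886300+0.862700))/(1+797/27279) = 4203/5000 ≈ 0.840600
step 7 [3.5y] swap r/2=919/31360: DF=(1 − 919/31360·(0.976000+0.966800+0.923400+0.886300+0.862700+0.840600))/(1+919/31360) = 4081/5000 ≈ 0.816200

1 1/2 122/125
2 1 2417/2500
3 3/2 4617/5000
4 2 8863/10000
5 5/2 8627/10000
6 3 4203/5000
7 7/2 4081/5000
DF(3.5y) is solved at step 7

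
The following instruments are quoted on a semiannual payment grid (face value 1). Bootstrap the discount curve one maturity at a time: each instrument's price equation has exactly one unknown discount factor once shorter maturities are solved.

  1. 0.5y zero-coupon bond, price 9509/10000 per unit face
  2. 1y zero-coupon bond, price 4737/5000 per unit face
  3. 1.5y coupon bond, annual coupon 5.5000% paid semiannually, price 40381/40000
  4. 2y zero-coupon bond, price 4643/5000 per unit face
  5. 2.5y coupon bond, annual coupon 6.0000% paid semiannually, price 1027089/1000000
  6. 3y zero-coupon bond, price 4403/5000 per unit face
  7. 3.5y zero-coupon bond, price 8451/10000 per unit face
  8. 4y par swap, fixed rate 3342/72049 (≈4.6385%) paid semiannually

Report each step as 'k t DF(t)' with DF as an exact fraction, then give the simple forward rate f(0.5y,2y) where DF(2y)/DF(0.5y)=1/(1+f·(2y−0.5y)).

step 1 [0.5y] zero: DF = P = 9509/10000 ≈ 0.950900
step 2 [1y] zero: DF = P = 4737/5000 ≈ 0.947400
step 3 [1.5y] bond c/2=11/400: DF=(40381/40000 − 11/400·(0.950900+0.947400))/(1+11/400) = 9317/10000 ≈ 0.931700
step 4 [2y] zero: DF = P = 4643/5000 ≈ 0.928600
step 5 [2.5y] bond c/2=3/100: DF=(1027089/1000000 − 3/100·(0.950900+0.947400+0.931700+0.928600))/(1+3/100) = 8877/10000 ≈ 0.887700
step 6 [3y] zero: DF = P = 4403/5000 ≈ 0.880600
step 7 [3.5y] zero: DF = P = 8451/10000 ≈ 0.845100
step 8 [4y] swap r/2=1671/72049: DF=(1 − 1671/72049·(0.950900+0.947400+0.931700+0.928600+0.887700+0.880600+0.845100))/(1+1671/72049) = 8329/10000 ≈ 0.832900

1 1/2 9509/10000
2 1 4737/5000
3 3/2 9317/10000
4 2 4643/5000
5 5/2 8877/10000
6 3 4403/5000
7 7/2 8451/10000
8 4 8329/10000
f(0.5y,2y) = ((9509/10000)/(4643/5000) − 1)/(3/2) = 223/13929 ≈ 1.6010%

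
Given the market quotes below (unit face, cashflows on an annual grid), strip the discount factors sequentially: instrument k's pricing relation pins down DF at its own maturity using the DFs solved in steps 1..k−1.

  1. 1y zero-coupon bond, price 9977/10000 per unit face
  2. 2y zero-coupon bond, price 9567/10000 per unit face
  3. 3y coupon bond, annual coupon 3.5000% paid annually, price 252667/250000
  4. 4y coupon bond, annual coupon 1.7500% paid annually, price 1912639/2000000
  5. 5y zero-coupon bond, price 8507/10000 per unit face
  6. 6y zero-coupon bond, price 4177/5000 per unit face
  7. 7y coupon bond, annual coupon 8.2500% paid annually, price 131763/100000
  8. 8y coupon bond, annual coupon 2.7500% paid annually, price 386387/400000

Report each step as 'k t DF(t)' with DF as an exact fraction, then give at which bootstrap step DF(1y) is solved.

step 1 [1y] zero: DF = P = 9977/10000 ≈ 0.997700
step 2 [2y] zero: DF = P = 9567/10000 ≈ 0.956700
step 3 [3y] bond c/1=7/200: DF=(252667/250000 − 7/200·(0.997700+0.956700))/(1+7/200) = 569/625 ≈ 0.910400
step 4 [4y] bond c/1=7/400: DF=(1912639/2000000 − 7/400·(0.997700+0.956700+0.910400))/(1+7/400) = 4453/5000 ≈ 0.890600
step 5 [5y] zero: DF = P = 8507/10000 ≈ 0.850700
step 6 [6y] zero: DF = P = 4177/5000 ≈ 0.835400
step 7 [7y] bond c/1=33/400: DF=(131763/100000 − 33/400·(0.997700+0.956700+0.910400+0.890600+0.850700+0.835400))/(1+33/400) = 321/400 ≈ 0.802500
step 8 [8y] bond c/1=11/400: DF=(386387/400000 − 11/400·(0.997700+0.956700+0.910400+0.890600+0.850700+0.835400+0.802500))/(1+11/400) = 773/1000 ≈ 0.773000

1 1 9977/10000
2 2 9567/10000
3 3 569/625
4 4 4453/5000
5 5 8507/10000
6 6 4177/5000
7 7 321/400
8 8 773/1000
DF(1y) is solved at step 1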